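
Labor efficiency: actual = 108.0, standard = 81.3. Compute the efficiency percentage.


Efficiency = (actual / standard) × 100
= (108.0 / 81.3) × 100
= 132.8%


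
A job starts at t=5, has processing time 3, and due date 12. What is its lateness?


Completion = 5 + 3 = 8
Lateness = C - d = 8 - 12
= -4


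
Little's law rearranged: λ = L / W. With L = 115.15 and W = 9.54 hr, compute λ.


Little's law: L = λW → λ = L / W
= 115.15 / 9.54
= 12.07 per hour


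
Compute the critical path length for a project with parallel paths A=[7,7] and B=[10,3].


Path A: 7 + 7 = 14
Path B: 10 + 3 = 13
Critical path = longest = max(14, 13)
= 14 (Path A)


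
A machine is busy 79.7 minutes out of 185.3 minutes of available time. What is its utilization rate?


Utilization = busy / total × 100
= 79.7 / 185.3 × 100
= 43.0%


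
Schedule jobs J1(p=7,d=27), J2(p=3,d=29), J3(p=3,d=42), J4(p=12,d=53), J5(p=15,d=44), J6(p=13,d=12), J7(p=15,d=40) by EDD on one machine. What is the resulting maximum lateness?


EDD order: J6 → J1 → J2 → J7 → J3 → J5 → J4
Completion and lateness:
  J6: C=13, d=12, L=13-12=1
  J1: C=20, d=27, L=20-27=-7
  J2: C=23, d=29, L=23-29=-6
  J7: C=38, d=40, L=38-40=-2
  J3: C=41, d=42, L=41-42=-1
  J5: C=56, d=44, L=56-44=12
  J4: C=68, d=53, L=68-53=15
Lmax = max(1, -7, -6, -2, -1, 12, 15)
= 15


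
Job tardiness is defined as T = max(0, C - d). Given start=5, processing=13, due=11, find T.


Completion = start + processing = 5 + 13 = 18
Tardiness = max(0, C - d) = max(0, 18 - 11)
= max(0, 7)
= 7


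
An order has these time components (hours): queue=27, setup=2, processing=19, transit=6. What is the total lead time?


Lead time = queue + setup + processing + transit
= 27 + 2 + 19 + 6
= 54 hours


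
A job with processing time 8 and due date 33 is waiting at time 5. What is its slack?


Slack = due - current_time - processing
= 33 - 5 - 8
= 20


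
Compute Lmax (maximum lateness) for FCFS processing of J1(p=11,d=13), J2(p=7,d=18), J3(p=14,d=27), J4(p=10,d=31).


Lateness per job (L = C - d):
  J1: C=11, d=13, L=-2
  J2: C=18, d=18, L=0
  J3: C=32, d=27, L=5
  J4: C=42, d=31, L=11
Lmax = max(-2, 0, 5, 11)
= 11


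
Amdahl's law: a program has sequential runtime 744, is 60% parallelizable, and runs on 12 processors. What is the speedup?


Amdahl's law: T_p = T × ((1-p) + p/N)
= 744 × ((1-0.6) + 0.6/12)
= 744 × (0.40 + 0.0500)
= 744 × 0.4500
= 334.80
Speedup = 744/334.80
= 2.22×


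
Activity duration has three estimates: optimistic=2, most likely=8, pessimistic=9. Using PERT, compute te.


te = (o + 4m + p) / 6
= (2 + 4×8 + 9) / 6
= (2 + 32 + 9) / 6
= 43 / 6
= 7.17


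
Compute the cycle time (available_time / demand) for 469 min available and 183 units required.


Cycle time = available time / demand
= 469 / 183
= 2.56 min/unit


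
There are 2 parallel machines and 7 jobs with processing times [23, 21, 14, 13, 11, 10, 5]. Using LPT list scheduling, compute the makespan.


Jobs (LPT sorted): [23, 21, 14, 13, 11, 10, 5]
Machines: 2
  J=23 → Machine 1 (load: 0+23=23)
  J=21 → Machine 2 (load: 0+21=21)
  J=14 → Machine 2 (load: 21+14=35)
  J=13 → Machine 1 (load: 23+13=36)
  J=11 → Machine 2 (load: 35+11=46)
  J=10 → Machine 1 (load: 36+10=46)
  J=5 → Machine 1 (load: 46+5=51)
Machine loads: [51, 46]
Makespan = max = 51 time units


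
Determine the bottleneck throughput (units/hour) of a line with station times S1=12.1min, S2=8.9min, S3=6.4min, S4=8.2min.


Bottleneck = longest station time
Station times: [12.1, 8.9, 6.4, 8.2]
Max = 12.1 min
Rate = 60 / 12.1
= 4.96 units/hour (bottleneck: 12.1min)


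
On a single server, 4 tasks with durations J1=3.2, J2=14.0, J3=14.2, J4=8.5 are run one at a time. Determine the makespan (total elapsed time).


Sequential makespan: sum all processing times
= 3.2 + 14.0 + 14.2 + 8.5
= 39.9 time units


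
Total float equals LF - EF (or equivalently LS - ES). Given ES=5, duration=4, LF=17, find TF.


EF = ES + duration = 5 + 4 = 9
LS = LF - duration = 17 - 4 = 13
Total Float = LF - EF = 17 - 9
(or LS - ES = 13 - 5)
= 8


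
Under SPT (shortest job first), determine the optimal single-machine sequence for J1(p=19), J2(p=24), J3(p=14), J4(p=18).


SPT: sort by shortest processing time
  J3: p=14
  J4: p=18
  J1: p=19
  J2: p=24
Order: J3 → J4 → J1 → J2


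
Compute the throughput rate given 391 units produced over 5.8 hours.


Throughput = units / time
= 391 / 5.8
= 67.4 units/hour


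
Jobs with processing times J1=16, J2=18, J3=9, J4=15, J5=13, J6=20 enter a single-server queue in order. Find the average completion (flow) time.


Completion times:
  J1: completes at 16
  J2: completes at 34
  J3: completes at 43
  J4: completes at 58
  J5: completes at 71
  J6: completes at 91
Sum = 313
Average = 313/6
= 52.17


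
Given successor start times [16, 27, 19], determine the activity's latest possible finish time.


LF = min of all successor start times
Successors start at: [16, 27, 19]
LF = min(16, 27, 19)
= 16


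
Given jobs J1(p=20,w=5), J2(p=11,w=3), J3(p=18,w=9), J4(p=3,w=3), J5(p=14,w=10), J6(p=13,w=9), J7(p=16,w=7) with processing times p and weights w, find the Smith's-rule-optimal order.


WSPT (Smith's rule): sort by p/w ascending
  J4: p/w = 3/3 = 1.000
  J5: p/w = 14/10 = 1.400
  J6: p/w = 13/9 = 1.444
  J3: p/w = 18/9 = 2.000
  J7: p/w = 16/7 = 2.286
  J2: p/w = 11/3 = 3.667
  J1: p/w = 20/5 = 4.000
Order: J4 → J5 → J6 → J3 → J7 → J2 → J1


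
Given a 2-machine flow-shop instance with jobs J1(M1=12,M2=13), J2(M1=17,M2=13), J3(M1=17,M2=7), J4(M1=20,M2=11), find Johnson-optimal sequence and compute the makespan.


Johnson's rule:
Group 1 (M1≤M2, sort by M1): ['J1']
Group 2 (M1>M2, sort desc M2): ['J2', 'J4', 'J3']
Sequence: J1 → J2 → J4 → J3
Makespan calculation:
  J1: M1 done=12, M2 done=25
  J2: M1 done=29, M2 done=42
  J4: M1 done=49, M2 done=60
  J3: M1 done=66, M2 done=73
= Sequence: J1 → J2 → J4 → J3, Makespan: 73


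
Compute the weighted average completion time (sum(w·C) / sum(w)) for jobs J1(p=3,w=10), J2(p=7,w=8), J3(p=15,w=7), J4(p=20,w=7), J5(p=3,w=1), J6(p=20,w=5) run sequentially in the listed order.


Completion times:
  J1: C=3, w×C=10×3=30
  J2: C=10, w×C=8×10=80
  J3: C=25, w×C=7×25=175
  J4: C=45, w×C=7×45=315
  J5: C=48, w×C=1×48=48
  J6: C=68, w×C=5×68=340
Sum w×C = 988
Sum w = 38
Weighted avg = 988/38
= 26.00


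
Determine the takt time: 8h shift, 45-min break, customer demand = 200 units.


Available = 8×60 - 45 = 435 min
Takt time = 435 / 200
= 2.17 min/unit


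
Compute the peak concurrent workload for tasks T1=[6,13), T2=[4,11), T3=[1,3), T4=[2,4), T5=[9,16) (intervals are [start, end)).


Check each time point for overlaps:
  t=9: 3 tasks active (T1, T2, T5)
Max concurrent = 3


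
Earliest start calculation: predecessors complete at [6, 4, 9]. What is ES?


ES = max of all predecessor completion times
Predecessors: [6, 4, 9]
ES = max(6, 4, 9)
= 9


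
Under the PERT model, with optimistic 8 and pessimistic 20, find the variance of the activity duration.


σ² = ((p - o) / 6)² = (p - o)² / 36
= (20 - 8)² / 36
= 12² / 36
= 144 / 36
= 4.0000


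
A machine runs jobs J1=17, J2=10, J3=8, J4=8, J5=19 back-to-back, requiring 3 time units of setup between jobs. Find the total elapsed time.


Makespan = Σ processing + (n-1) × setup
= (17 + 10 + 8 + 8 + 19) + (5-1)×3
= 62 + 12
= 74 time units


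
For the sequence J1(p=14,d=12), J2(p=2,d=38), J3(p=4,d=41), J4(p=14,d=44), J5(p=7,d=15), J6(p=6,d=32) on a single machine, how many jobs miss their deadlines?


Completion vs due date:
  J1: C=14, d=12 → TARDY
  J2: C=16, d=38 → on time
  J3: C=20, d=41 → on time
  J4: C=34, d=44 → on time
  J5: C=41, d=15 → TARDY
  J6: C=47, d=32 → TARDY
Tardy jobs: J1, J5, J6
Count = 3


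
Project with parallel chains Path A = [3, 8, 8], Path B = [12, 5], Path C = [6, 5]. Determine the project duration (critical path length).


Path A: 3 + 8 + 8 = 19
Path B: 12 + 5 = 17
Path C: 6 + 5 = 11
Critical path = longest = max(19, 17, 11)
= 19 (Path A)


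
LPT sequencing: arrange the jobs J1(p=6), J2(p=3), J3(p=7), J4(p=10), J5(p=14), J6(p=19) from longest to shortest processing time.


LPT: sort by longest processing time first
  J6: p=19
  J5: p=14
  J4: p=10
  J3: p=7
  J1: p=6
  J2: p=3
Order: J6 → J5 → J4 → J3 → J1 → J2


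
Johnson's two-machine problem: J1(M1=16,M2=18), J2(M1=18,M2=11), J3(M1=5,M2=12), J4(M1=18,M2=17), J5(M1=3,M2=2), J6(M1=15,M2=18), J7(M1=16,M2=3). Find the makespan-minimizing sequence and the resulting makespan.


Johnson's rule:
Group 1 (M1≤M2, sort by M1): ['J3', 'J6', 'J1']
Group 2 (M1>M2, sort desc M2): ['J4', 'J2', 'J7', 'J5']
Sequence: J3 → J6 → J1 → J4 → J2 → J7 → J5
Makespan calculation:
  J3: M1 done=5, M2 done=17
  J6: M1 done=20, M2 done=38
  J1: M1 done=36, M2 done=56
  J4: M1 done=54, M2 done=73
  J2: M1 done=72, M2 done=84
  J7: M1 done=88, M2 done=91
  J5: M1 done=91, M2 done=93
= Sequence: J3 → J6 → J1 → J4 → J2 → J7 → J5, Makespan: 93


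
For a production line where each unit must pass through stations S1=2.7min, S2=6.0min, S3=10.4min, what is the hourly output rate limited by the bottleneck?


Bottleneck = longest station time
Station times: [2.7, 6.0, 10.4]
Max = 10.4 min
Rate = 60 / 10.4
= 5.77 units/hour (bottleneck: 10.4min)


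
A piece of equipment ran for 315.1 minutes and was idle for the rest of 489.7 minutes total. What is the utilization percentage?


Utilization = busy / total × 100
= 315.1 / 489.7 × 100
= 64.3%


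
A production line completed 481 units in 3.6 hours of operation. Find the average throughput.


Throughput = units / time
= 481 / 3.6
= 133.6 units/hour


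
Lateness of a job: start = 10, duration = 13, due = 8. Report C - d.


Completion = 10 + 13 = 23
Lateness = C - d = 23 - 8
= 15


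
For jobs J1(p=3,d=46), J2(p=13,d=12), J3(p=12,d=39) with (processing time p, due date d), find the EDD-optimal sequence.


EDD: sort by earliest due date
  J2: d=12, p=13
  J3: d=39, p=12
  J1: d=46, p=3
Order: J2 → J3 → J1


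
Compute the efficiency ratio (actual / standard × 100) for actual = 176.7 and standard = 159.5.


Efficiency = (actual / standard) × 100
= (176.7 / 159.5) × 100
= 110.8%


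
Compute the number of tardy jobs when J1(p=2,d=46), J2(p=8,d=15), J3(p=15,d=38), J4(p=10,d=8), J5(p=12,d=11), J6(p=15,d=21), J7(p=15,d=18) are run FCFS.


Completion vs due date:
  J1: C=2, d=46 → on time
  J2: C=10, d=15 → on time
  J3: C=25, d=38 → on time
  J4: C=35, d=8 → TARDY
  J5: C=47, d=11 → TARDY
  J6: C=62, d=21 → TARDY
  J7: C=77, d=18 → TARDY
Tardy jobs: J4, J5, J6, J7
Count = 4


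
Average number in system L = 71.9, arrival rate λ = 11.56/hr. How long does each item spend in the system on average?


Little's law: L = λW → W = L / λ
= 71.9 / 11.56
= 6.22 hours


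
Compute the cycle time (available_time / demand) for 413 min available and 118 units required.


Cycle time = available time / demand
= 413 / 118
= 3.50 min/unit


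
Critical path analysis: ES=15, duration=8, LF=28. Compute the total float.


EF = ES + duration = 15 + 8 = 23
LS = LF - duration = 28 - 8 = 20
Total Float = LF - EF = 28 - 23
(or LS - ES = 20 - 15)
= 5


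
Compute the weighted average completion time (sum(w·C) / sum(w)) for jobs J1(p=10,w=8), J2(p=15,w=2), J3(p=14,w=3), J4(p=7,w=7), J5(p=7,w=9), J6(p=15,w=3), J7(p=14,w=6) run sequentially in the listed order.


Completion times:
  J1: C=10, w×C=8×10=80
  J2: C=25, w×C=2×25=50
  J3: C=39, w×C=3×39=117
  J4: C=46, w×C=7×46=322
  J5: C=53, w×C=9×53=477
  J6: C=68, w×C=3×68=204
  J7: C=82, w×C=6×82=492
Sum w×C = 1742
Sum w = 38
Weighted avg = 1742/38
= 45.84


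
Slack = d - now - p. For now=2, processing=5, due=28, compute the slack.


Slack = due - current_time - processing
= 28 - 2 - 5
= 21


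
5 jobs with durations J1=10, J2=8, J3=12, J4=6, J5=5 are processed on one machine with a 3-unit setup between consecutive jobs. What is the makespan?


Makespan = Σ processing + (n-1) × setup
= (10 + 8 + 12 + 6 + 5) + (5-1)×3
= 41 + 12
= 53 time units


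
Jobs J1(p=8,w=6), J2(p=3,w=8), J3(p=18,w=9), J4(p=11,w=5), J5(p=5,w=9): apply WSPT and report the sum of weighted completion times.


WSPT order (by p/w): J2 → J5 → J1 → J3 → J4
  J2: C=3, w·C=8×3=24
  J5: C=8, w·C=9×8=72
  J1: C=16, w·C=6×16=96
  J3: C=34, w·C=9×34=306
  J4: C=45, w·C=5×45=225
Σ w·C = 723
= 723


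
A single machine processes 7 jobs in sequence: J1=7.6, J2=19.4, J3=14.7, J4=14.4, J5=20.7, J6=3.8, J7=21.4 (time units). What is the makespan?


Sequential makespan: sum all processing times
= 7.6 + 19.4 + 14.7 + 14.4 + 20.7 + 3.8 + 21.4
= 102.0 time units


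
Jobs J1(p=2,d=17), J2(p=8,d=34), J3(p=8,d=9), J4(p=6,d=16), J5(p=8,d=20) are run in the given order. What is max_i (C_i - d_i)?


Lateness per job (L = C - d):
  J1: C=2, d=17, L=-15
  J2: C=10, d=34, L=-24
  J3: C=18, d=9, L=9
  J4: C=24, d=16, L=8
  J5: C=32, d=20, L=12
Lmax = max(-15, -24, 9, 8, 12)
= 12


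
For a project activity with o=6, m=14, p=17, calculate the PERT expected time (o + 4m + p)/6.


te = (o + 4m + p) / 6
= (6 + 4×14 + 17) / 6
= (6 + 56 + 17) / 6
= 79 / 6
= 13.17


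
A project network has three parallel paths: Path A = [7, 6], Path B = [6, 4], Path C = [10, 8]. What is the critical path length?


Path A: 7 + 6 = 13
Path B: 6 + 4 = 10
Path C: 10 + 8 = 18
Critical path = longest = max(13, 10, 18)
= 18 (Path C)


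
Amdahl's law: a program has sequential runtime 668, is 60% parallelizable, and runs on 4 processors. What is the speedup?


Amdahl's law: T_p = T × ((1-p) + p/N)
= 668 × ((1-0.6) + 0.6/4)
= 668 × (0.40 + 0.1500)
= 668 × 0.5500
= 367.40
Speedup = 668/367.40
= 1.82×


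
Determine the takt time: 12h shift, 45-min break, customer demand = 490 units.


Available = 12×60 - 45 = 675 min
Takt time = 675 / 490
= 1.38 min/unit


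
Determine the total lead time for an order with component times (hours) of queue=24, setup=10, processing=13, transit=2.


Lead time = queue + setup + processing + transit
= 24 + 10 + 13 + 2
= 49 hours


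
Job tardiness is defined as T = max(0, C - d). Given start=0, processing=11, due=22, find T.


Completion = start + processing = 0 + 11 = 11
Tardiness = max(0, C - d) = max(0, 11 - 22)
= max(0, -11)
= 0


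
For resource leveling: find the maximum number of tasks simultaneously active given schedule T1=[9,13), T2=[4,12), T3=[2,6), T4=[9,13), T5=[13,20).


Check each time point for overlaps:
  t=9: 3 tasks active (T1, T2, T4)
Max concurrent = 3


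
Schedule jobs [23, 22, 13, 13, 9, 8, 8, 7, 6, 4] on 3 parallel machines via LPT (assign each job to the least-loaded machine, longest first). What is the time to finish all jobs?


Jobs (LPT sorted): [23, 22, 13, 13, 9, 8, 8, 7, 6, 4]
Machines: 3
  J=23 → Machine 1 (load: 0+23=23)
  J=22 → Machine 2 (load: 0+22=22)
  J=13 → Machine 3 (load: 0+13=13)
  J=13 → Machine 3 (load: 13+13=26)
  J=9 → Machine 2 (load: 22+9=31)
  J=8 → Machine 1 (load: 23+8=31)
  J=8 → Machine 3 (load: 26+8=34)
  J=7 → Machine 1 (load: 31+7=38)
  J=6 → Machine 2 (load: 31+6=37)
  J=4 → Machine 3 (load: 34+4=38)
Machine loads: [38, 37, 38]
Makespan = max = 38 time units


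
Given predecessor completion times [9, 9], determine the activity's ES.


ES = max of all predecessor completion times
Predecessors: [9, 9]
ES = max(9, 9)
= 9


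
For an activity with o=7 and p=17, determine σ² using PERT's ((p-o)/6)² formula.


σ² = ((p - o) / 6)² = (p - o)² / 36
= (17 - 7)² / 36
= 10² / 36
= 100 / 36
= 2.7778


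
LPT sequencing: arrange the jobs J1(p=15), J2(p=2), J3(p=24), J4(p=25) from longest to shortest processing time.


LPT: sort by longest processing time first
  J4: p=25
  J3: p=24
  J1: p=15
  J2: p=2
Order: J4 → J3 → J1 → J2


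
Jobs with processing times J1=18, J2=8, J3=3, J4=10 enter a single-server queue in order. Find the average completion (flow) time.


Completion times:
  J1: completes at 18
  J2: completes at 26
  J3: completes at 29
  J4: completes at 39
Sum = 112
Average = 112/4
= 28.00


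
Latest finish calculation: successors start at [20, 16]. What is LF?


LF = min of all successor start times
Successors start at: [20, 16]
LF = min(20, 16)
= 16


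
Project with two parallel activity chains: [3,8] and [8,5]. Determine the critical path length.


Path A: 3 + 8 = 11
Path B: 8 + 5 = 13
Critical path = longest = max(11, 13)
= 13 (Path B)


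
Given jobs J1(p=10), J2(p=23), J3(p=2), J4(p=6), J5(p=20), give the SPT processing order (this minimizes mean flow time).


SPT: sort by shortest processing time
  J3: p=2
  J4: p=6
  J1: p=10
  J5: p=20
  J2: p=23
Order: J3 → J4 → J1 → J5 → J2


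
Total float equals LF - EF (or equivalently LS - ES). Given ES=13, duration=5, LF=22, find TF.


EF = ES + duration = 13 + 5 = 18
LS = LF - duration = 22 - 5 = 17
Total Float = LF - EF = 22 - 18
(or LS - ES = 17 - 13)
= 4


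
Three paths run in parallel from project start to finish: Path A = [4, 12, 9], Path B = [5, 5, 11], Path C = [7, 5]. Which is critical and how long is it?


Path A: 4 + 12 + 9 = 25
Path B: 5 + 5 + 11 = 21
Path C: 7 + 5 = 12
Critical path = longest = max(25, 21, 12)
= 25 (Path A)


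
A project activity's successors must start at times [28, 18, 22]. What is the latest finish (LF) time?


LF = min of all successor start times
Successors start at: [28, 18, 22]
LF = min(28, 18, 22)
= 18


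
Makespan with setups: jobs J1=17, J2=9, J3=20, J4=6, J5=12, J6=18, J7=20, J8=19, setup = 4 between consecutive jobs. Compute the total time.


Makespan = Σ processing + (n-1) × setup
= (17 + 9 + 20 + 6 + 12 + 18 + 20 + 19) + (8-1)×4
= 121 + 28
= 149 time units


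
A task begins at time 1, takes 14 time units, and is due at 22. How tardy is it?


Completion = start + processing = 1 + 14 = 15
Tardiness = max(0, C - d) = max(0, 15 - 22)
= max(0, -7)
= 0


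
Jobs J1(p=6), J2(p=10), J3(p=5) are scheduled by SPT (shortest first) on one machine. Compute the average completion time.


SPT order: J3 → J1 → J2
Completion times:
  J3: C=5
  J1: C=11
  J2: C=21
Sum = 37, n = 3
Mean flow = 37/3
= 12.33


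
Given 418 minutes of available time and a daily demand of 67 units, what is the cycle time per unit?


Cycle time = available time / demand
= 418 / 67
= 6.24 min/unit


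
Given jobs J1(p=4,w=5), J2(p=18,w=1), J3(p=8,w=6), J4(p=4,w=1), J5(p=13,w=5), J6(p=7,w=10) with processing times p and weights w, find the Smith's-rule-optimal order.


WSPT (Smith's rule): sort by p/w ascending
  J6: p/w = 7/10 = 0.700
  J1: p/w = 4/5 = 0.800
  J3: p/w = 8/6 = 1.333
  J5: p/w = 13/5 = 2.600
  J4: p/w = 4/1 = 4.000
  J2: p/w = 18/1 = 18.000
Order: J6 → J1 → J3 → J5 → J4 → J2


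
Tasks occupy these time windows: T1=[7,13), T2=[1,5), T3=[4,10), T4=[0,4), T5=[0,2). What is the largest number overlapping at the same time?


Check each time point for overlaps:
  t=1: 3 tasks active (T2, T4, T5)
Max concurrent = 3


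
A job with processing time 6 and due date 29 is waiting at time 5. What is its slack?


Slack = due - current_time - processing
= 29 - 5 - 6
= 18


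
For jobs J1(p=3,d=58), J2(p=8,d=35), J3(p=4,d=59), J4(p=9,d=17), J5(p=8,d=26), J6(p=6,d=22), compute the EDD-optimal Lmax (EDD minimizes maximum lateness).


EDD order: J4 → J6 → J5 → J2 → J1 → J3
Completion and lateness:
  J4: C=9, d=17, L=9-17=-8
  J6: C=15, d=22, L=15-22=-7
  J5: C=23, d=26, L=23-26=-3
  J2: C=31, d=35, L=31-35=-4
  J1: C=34, d=58, L=34-58=-24
  J3: C=38, d=59, L=38-59=-21
Lmax = max(-8, -7, -3, -4, -24, -21)
= -3


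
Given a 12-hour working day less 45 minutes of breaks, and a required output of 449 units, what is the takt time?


Available = 12×60 - 45 = 675 min
Takt time = 675 / 449
= 1.50 min/unit


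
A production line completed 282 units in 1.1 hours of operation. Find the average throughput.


Throughput = units / time
= 282 / 1.1
= 256.4 units/hour


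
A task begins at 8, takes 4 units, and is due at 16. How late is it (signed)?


Completion = 8 + 4 = 12
Lateness = C - d = 12 - 16
= -4


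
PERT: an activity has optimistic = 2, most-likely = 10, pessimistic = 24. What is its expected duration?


te = (o + 4m + p) / 6
= (2 + 4×10 + 24) / 6
= (2 + 40 + 24) / 6
= 66 / 6
= 11.00


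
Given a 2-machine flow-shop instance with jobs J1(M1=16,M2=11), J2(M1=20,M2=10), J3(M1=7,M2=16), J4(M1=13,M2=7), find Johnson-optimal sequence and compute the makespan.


Johnson's rule:
Group 1 (M1≤M2, sort by M1): ['J3']
Group 2 (M1>M2, sort desc M2): ['J1', 'J2', 'J4']
Sequence: J3 → J1 → J2 → J4
Makespan calculation:
  J3: M1 done=7, M2 done=23
  J1: M1 done=23, M2 done=34
  J2: M1 done=43, M2 done=53
  J4: M1 done=56, M2 done=63
= Sequence: J3 → J1 → J2 → J4, Makespan: 63


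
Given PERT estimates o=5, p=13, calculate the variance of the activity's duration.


σ² = ((p - o) / 6)² = (p - o)² / 36
= (13 - 5)² / 36
= 8² / 36
= 64 / 36
= 1.7778


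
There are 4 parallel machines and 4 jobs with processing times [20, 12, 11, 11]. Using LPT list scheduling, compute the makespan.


Jobs (LPT sorted): [20, 12, 11, 11]
Machines: 4
  J=20 → Machine 1 (load: 0+20=20)
  J=12 → Machine 2 (load: 0+12=12)
  J=11 → Machine 3 (load: 0+11=11)
  J=11 → Machine 4 (load: 0+11=11)
Machine loads: [20, 12, 11, 11]
Makespan = max = 20 time units


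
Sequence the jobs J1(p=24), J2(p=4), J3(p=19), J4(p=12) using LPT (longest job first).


LPT: sort by longest processing time first
  J1: p=24
  J3: p=19
  J4: p=12
  J2: p=4
Order: J1 → J3 → J4 → J2


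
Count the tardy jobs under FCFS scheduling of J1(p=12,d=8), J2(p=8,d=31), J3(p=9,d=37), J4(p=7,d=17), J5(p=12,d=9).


Completion vs due date:
  J1: C=12, d=8 → TARDY
  J2: C=20, d=31 → on time
  J3: C=29, d=37 → on time
  J4: C=36, d=17 → TARDY
  J5: C=48, d=9 → TARDY
Tardy jobs: J1, J4, J5
Count = 3


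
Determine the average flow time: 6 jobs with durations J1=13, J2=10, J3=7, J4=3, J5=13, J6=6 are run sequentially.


Completion times:
  J1: completes at 13
  J2: completes at 23
  J3: completes at 30
  J4: completes at 33
  J5: completes at 46
  J6: completes at 52
Sum = 197
Average = 197/6
= 32.83


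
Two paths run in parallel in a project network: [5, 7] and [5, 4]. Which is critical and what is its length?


Path A: 5 + 7 = 12
Path B: 5 + 4 = 9
Critical path = longest = max(12, 9)
= 12 (Path A)


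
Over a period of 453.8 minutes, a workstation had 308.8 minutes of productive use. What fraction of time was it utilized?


Utilization = busy / total × 100
= 308.8 / 453.8 × 100
= 68.0%


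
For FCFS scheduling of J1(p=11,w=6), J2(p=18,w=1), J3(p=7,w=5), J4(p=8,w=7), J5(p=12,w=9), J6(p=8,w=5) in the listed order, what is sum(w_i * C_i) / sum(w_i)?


Completion times:
  J1: C=11, w×C=6×11=66
  J2: C=29, w×C=1×29=29
  J3: C=36, w×C=5×36=180
  J4: C=44, w×C=7×44=308
  J5: C=56, w×C=9×56=504
  J6: C=64, w×C=5×64=320
Sum w×C = 1407
Sum w = 33
Weighted avg = 1407/33
= 42.64


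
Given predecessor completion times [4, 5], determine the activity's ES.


ES = max of all predecessor completion times
Predecessors: [4, 5]
ES = max(4, 5)
= 5


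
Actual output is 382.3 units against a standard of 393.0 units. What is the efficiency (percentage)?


Efficiency = (actual / standard) × 100
= (382.3 / 393.0) × 100
= 97.3%


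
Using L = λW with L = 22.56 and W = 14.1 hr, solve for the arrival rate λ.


Little's law: L = λW → λ = L / W
= 22.56 / 14.1
= 1.60 per hour


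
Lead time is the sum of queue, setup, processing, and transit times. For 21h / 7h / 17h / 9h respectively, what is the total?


Lead time = queue + setup + processing + transit
= 21 + 7 + 17 + 9
= 54 hours


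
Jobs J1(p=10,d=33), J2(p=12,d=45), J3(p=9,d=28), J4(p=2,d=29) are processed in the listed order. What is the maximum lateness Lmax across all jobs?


Lateness per job (L = C - d):
  J1: C=10, d=33, L=-23
  J2: C=22, d=45, L=-23
  J3: C=31, d=28, L=3
  J4: C=33, d=29, L=4
Lmax = max(-23, -23, 3, 4)
= 4


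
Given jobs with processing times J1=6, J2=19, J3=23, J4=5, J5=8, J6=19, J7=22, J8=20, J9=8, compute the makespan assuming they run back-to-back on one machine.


Sequential makespan: sum all processing times
= 6 + 19 + 23 + 5 + 8 + 19 + 22 + 20 + 8
= 130 time units


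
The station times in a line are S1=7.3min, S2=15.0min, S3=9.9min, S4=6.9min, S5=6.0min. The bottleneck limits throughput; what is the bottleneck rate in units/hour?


Bottleneck = longest station time
Station times: [7.3, 15.0, 9.9, 6.9, 6.0]
Max = 15.0 min
Rate = 60 / 15.0
= 4.00 units/hour (bottleneck: 15.0min)


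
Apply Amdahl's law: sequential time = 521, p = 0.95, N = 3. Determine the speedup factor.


Amdahl's law: T_p = T × ((1-p) + p/N)
= 521 × ((1-0.95) + 0.95/3)
= 521 × (0.05 + 0.3167)
= 521 × 0.3667
= 191.03
Speedup = 521/191.03
= 2.73×


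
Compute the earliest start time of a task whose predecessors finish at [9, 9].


ES = max of all predecessor completion times
Predecessors: [9, 9]
ES = max(9, 9)
= 9


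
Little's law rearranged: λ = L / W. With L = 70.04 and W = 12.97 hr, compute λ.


Little's law: L = λW → λ = L / W
= 70.04 / 12.97
= 5.40 per hour


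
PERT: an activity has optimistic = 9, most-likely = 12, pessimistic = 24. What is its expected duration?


te = (o + 4m + p) / 6
= (9 + 4×12 + 24) / 6
= (9 + 48 + 24) / 6
= 81 / 6
= 13.50


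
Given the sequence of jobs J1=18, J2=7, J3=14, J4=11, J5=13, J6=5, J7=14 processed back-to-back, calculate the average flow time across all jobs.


Completion times:
  J1: completes at 18
  J2: completes at 25
  J3: completes at 39
  J4: completes at 50
  J5: completes at 63
  J6: completes at 68
  J7: completes at 82
Sum = 345
Average = 345/7
= 49.29


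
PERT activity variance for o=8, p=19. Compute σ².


σ² = ((p - o) / 6)² = (p - o)² / 36
= (19 - 8)² / 36
= 11² / 36
= 121 / 36
= 3.3611


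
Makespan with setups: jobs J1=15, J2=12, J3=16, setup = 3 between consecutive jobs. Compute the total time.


Makespan = Σ processing + (n-1) × setup
= (15 + 12 + 16) + (3-1)×3
= 43 + 6
= 49 time units


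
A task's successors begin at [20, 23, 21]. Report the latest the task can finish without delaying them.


LF = min of all successor start times
Successors start at: [20, 23, 21]
LF = min(20, 23, 21)
= 20


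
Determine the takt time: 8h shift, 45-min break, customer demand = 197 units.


Available = 8×60 - 45 = 435 min
Takt time = 435 / 197
= 2.21 min/unit


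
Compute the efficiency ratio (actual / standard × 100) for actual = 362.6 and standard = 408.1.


Efficiency = (actual / standard) × 100
= (362.6 / 408.1) × 100
= 88.9%


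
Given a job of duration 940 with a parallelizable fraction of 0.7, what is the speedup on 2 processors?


Amdahl's law: T_p = T × ((1-p) + p/N)
= 940 × ((1-0.7) + 0.7/2)
= 940 × (0.30 + 0.3500)
= 940 × 0.6500
= 611.00
Speedup = 940/611.00
= 1.54×


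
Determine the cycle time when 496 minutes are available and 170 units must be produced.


Cycle time = available time / demand
= 496 / 170
= 2.92 min/unit


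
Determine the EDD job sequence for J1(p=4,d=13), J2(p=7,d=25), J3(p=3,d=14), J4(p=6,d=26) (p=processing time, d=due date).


EDD: sort by earliest due date
  J1: d=13, p=4
  J3: d=14, p=3
  J2: d=25, p=7
  J4: d=26, p=6
Order: J1 → J3 → J2 → J4


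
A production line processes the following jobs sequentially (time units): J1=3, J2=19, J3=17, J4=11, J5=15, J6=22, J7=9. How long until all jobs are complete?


Sequential makespan: sum all processing times
= 3 + 19 + 17 + 11 + 15 + 22 + 9
= 96 time units


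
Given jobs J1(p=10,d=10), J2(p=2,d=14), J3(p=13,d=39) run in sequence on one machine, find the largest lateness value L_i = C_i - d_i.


Lateness per job (L = C - d):
  J1: C=10, d=10, L=0
  J2: C=12, d=14, L=-2
  J3: C=25, d=39, L=-14
Lmax = max(0, -2, -14)
= 0


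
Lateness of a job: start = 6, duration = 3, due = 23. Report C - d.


Completion = 6 + 3 = 9
Lateness = C - d = 9 - 23
= -14


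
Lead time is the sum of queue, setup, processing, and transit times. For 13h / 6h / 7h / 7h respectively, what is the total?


Lead time = queue + setup + processing + transit
= 13 + 6 + 7 + 7
= 33 hours


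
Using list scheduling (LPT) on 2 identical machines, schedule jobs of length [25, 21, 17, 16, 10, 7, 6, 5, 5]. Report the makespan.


Jobs (LPT sorted): [25, 21, 17, 16, 10, 7, 6, 5, 5]
Machines: 2
  J=25 → Machine 1 (load: 0+25=25)
  J=21 → Machine 2 (load: 0+21=21)
  J=17 → Machine 2 (load: 21+17=38)
  J=16 → Machine 1 (load: 25+16=41)
  J=10 → Machine 2 (load: 38+10=48)
  J=7 → Machine 1 (load: 41+7=48)
  J=6 → Machine 1 (load: 48+6=54)
  J=5 → Machine 2 (load: 48+5=53)
  J=5 → Machine 2 (load: 53+5=58)
Machine loads: [54, 58]
Makespan = max = 58 time units


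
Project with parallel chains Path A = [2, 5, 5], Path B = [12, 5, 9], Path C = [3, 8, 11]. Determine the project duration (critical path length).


Path A: 2 + 5 + 5 = 12
Path B: 12 + 5 + 9 = 26
Path C: 3 + 8 + 11 = 22
Critical path = longest = max(12, 26, 22)
= 26 (Path B)


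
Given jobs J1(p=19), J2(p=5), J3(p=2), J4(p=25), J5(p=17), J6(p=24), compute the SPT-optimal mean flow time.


SPT order: J3 → J2 → J5 → J1 → J6 → J4
Completion times:
  J3: C=2
  J2: C=7
  J5: C=24
  J1: C=43
  J6: C=67
  J4: C=92
Sum = 235, n = 6
Mean flow = 235/6
= 39.17


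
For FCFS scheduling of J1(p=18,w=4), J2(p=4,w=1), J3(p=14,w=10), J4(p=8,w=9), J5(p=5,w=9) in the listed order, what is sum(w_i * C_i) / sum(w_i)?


Completion times:
  J1: C=18, w×C=4×18=72
  J2: C=22, w×C=1×22=22
  J3: C=36, w×C=10×36=360
  J4: C=44, w×C=9×44=396
  J5: C=49, w×C=9×49=441
Sum w×C = 1291
Sum w = 33
Weighted avg = 1291/33
= 39.12


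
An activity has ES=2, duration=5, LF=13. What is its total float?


EF = ES + duration = 2 + 5 = 7
LS = LF - duration = 13 - 5 = 8
Total Float = LF - EF = 13 - 7
(or LS - ES = 8 - 2)
= 6


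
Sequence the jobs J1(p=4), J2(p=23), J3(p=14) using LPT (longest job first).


LPT: sort by longest processing time first
  J2: p=23
  J3: p=14
  J1: p=4
Order: J2 → J3 → J1


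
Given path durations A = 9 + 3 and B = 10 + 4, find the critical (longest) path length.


Path A: 9 + 3 = 12
Path B: 10 + 4 = 14
Critical path = longest = max(12, 14)
= 14 (Path B)


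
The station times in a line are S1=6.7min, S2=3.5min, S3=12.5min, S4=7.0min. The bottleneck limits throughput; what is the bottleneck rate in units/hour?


Bottleneck = longest station time
Station times: [6.7, 3.5, 12.5, 7.0]
Max = 12.5 min
Rate = 60 / 12.5
= 4.80 units/hour (bottleneck: 12.5min)


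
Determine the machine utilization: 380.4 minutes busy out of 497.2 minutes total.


Utilization = busy / total × 100
= 380.4 / 497.2 × 100
= 76.5%


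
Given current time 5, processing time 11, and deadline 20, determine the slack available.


Slack = due - current_time - processing
= 20 - 5 - 11
= 4


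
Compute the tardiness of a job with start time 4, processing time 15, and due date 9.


Completion = start + processing = 4 + 15 = 19
Tardiness = max(0, C - d) = max(0, 19 - 9)
= max(0, 10)
= 10


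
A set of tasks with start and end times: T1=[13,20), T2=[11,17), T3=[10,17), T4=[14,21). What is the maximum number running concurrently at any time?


Check each time point for overlaps:
  t=14: 4 tasks active (T1, T2, T3, T4)
Max concurrent = 4


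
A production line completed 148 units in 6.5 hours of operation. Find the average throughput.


Throughput = units / time
= 148 / 6.5
= 22.8 units/hour


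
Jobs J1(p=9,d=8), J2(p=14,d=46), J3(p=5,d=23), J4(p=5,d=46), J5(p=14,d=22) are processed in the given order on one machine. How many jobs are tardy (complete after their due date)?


Completion vs due date:
  J1: C=9, d=8 → TARDY
  J2: C=23, d=46 → on time
  J3: C=28, d=23 → TARDY
  J4: C=33, d=46 → on time
  J5: C=47, d=22 → TARDY
Tardy jobs: J1, J3, J5
Count = 3


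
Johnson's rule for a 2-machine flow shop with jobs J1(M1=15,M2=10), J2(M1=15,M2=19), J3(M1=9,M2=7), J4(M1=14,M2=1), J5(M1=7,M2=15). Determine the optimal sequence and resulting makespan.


Johnson's rule:
Group 1 (M1≤M2, sort by M1): ['J5', 'J2']
Group 2 (M1>M2, sort desc M2): ['J1', 'J3', 'J4']
Sequence: J5 → J2 → J1 → J3 → J4
Makespan calculation:
  J5: M1 done=7, M2 done=22
  J2: M1 done=22, M2 done=41
  J1: M1 done=37, M2 done=51
  J3: M1 done=46, M2 done=58
  J4: M1 done=60, M2 done=61
= Sequence: J5 → J2 → J1 → J3 → J4, Makespan: 61


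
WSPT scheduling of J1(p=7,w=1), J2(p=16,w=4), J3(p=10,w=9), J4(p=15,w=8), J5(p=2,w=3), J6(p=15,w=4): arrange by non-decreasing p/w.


WSPT (Smith's rule): sort by p/w ascending
  J5: p/w = 2/3 = 0.667
  J3: p/w = 10/9 = 1.111
  J4: p/w = 15/8 = 1.875
  J6: p/w = 15/4 = 3.750
  J2: p/w = 16/4 = 4.000
  J1: p/w = 7/1 = 7.000
Order: J5 → J3 → J4 → J6 → J2 → J1


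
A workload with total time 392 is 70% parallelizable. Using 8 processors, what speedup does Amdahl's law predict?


Amdahl's law: T_p = T × ((1-p) + p/N)
= 392 × ((1-0.7) + 0.7/8)
= 392 × (0.30 + 0.0875)
= 392 × 0.3875
= 151.90
Speedup = 392/151.90
= 2.58×


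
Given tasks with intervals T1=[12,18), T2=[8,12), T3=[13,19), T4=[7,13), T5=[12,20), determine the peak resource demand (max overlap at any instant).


Check each time point for overlaps:
  t=12: 3 tasks active (T1, T4, T5)
Max concurrent = 3


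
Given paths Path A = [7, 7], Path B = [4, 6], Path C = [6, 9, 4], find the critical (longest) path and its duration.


Path A: 7 + 7 = 14
Path B: 4 + 6 = 10
Path C: 6 + 9 + 4 = 19
Critical path = longest = max(14, 10, 19)
= 19 (Path C)


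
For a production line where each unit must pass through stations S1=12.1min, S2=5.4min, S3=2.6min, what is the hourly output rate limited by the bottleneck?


Bottleneck = longest station time
Station times: [12.1, 5.4, 2.6]
Max = 12.1 min
Rate = 60 / 12.1
= 4.96 units/hour (bottleneck: 12.1min)


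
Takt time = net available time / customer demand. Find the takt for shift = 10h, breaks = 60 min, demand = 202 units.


Available = 10×60 - 60 = 540 min
Takt time = 540 / 202
= 2.67 min/unit


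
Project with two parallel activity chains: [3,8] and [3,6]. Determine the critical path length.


Path A: 3 + 8 = 11
Path B: 3 + 6 = 9
Critical path = longest = max(11, 9)
= 11 (Path A)


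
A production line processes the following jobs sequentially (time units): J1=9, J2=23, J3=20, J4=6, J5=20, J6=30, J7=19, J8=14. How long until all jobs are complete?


Sequential makespan: sum all processing times
= 9 + 23 + 20 + 6 + 20 + 30 + 19 + 14
= 141 time units


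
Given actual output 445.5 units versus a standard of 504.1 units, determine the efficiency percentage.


Efficiency = (actual / standard) × 100
= (445.5 / 504.1) × 100
= 88.4%


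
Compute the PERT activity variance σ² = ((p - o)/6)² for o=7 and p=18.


σ² = ((p - o) / 6)² = (p - o)² / 36
= (18 - 7)² / 36
= 11² / 36
= 121 / 36
= 3.3611


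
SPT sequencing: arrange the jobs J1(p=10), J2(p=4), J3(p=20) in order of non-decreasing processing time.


SPT: sort by shortest processing time
  J2: p=4
  J1: p=10
  J3: p=20
Order: J2 → J1 → J3


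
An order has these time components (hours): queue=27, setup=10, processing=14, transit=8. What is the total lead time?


Lead time = queue + setup + processing + transit
= 27 + 10 + 14 + 8
= 59 hours


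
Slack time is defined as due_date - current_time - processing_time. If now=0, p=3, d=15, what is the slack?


Slack = due - current_time - processing
= 15 - 0 - 3
= 12


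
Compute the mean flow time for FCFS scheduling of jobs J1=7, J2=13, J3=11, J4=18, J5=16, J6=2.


Completion times:
  J1: completes at 7
  J2: completes at 20
  J3: completes at 31
  J4: completes at 49
  J5: completes at 65
  J6: completes at 67
Sum = 239
Average = 239/6
= 39.83


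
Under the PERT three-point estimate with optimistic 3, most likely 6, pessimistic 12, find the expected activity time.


te = (o + 4m + p) / 6
= (3 + 4×6 + 12) / 6
= (3 + 24 + 12) / 6
= 39 / 6
= 6.50


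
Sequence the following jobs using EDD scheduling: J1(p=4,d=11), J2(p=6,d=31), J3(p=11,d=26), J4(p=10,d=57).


EDD: sort by earliest due date
  J1: d=11, p=4
  J3: d=26, p=11
  J2: d=31, p=6
  J4: d=57, p=10
Order: J1 → J3 → J2 → J4


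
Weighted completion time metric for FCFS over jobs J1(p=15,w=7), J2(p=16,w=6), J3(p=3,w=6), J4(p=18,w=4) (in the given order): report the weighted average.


Completion times:
  J1: C=15, w×C=7×15=105
  J2: C=31, w×C=6×31=186
  J3: C=34, w×C=6×34=204
  J4: C=52, w×C=4×52=208
Sum w×C = 703
Sum w = 23
Weighted avg = 703/23
= 30.57


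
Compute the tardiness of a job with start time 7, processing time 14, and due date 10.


Completion = start + processing = 7 + 14 = 21
Tardiness = max(0, C - d) = max(0, 21 - 10)
= max(0, 11)
= 11


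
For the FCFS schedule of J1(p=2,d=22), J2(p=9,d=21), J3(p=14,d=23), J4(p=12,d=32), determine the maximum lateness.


Lateness per job (L = C - d):
  J1: C=2, d=22, L=-20
  J2: C=11, d=21, L=-10
  J3: C=25, d=23, L=2
  J4: C=37, d=32, L=5
Lmax = max(-20, -10, 2, 5)
= 5


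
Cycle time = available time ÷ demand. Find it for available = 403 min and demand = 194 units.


Cycle time = available time / demand
= 403 / 194
= 2.08 min/unit


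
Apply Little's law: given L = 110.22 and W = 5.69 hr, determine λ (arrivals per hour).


Little's law: L = λW → λ = L / W
= 110.22 / 5.69
= 19.37 per hour


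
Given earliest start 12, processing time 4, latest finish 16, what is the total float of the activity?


EF = ES + duration = 12 + 4 = 16
LS = LF - duration = 16 - 4 = 12
Total Float = LF - EF = 16 - 16
(or LS - ES = 12 - 12)
= 0


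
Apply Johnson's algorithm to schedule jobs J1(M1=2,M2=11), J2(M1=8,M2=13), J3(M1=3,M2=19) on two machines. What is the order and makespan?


Johnson's rule:
Group 1 (M1≤M2, sort by M1): ['J1', 'J3', 'J2']
Group 2 (M1>M2, sort desc M2): []
Sequence: J1 → J3 → J2
Makespan calculation:
  J1: M1 done=2, M2 done=13
  J3: M1 done=5, M2 done=32
  J2: M1 done=13, M2 done=45
= Sequence: J1 → J3 → J2, Makespan: 45


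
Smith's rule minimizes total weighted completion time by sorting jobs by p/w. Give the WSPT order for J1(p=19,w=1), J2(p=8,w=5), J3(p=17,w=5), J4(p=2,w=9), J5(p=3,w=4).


WSPT (Smith's rule): sort by p/w ascending
  J4: p/w = 2/9 = 0.222
  J5: p/w = 3/4 = 0.750
  J2: p/w = 8/5 = 1.600
  J3: p/w = 17/5 = 3.400
  J1: p/w = 19/1 = 19.000
Order: J4 → J5 → J2 → J3 → J1


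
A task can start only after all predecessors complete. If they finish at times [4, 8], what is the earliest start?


ES = max of all predecessor completion times
Predecessors: [4, 8]
ES = max(4, 8)
= 8


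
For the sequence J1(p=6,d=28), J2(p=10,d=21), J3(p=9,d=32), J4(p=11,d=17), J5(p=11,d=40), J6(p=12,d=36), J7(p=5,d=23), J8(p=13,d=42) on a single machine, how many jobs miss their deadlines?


Completion vs due date:
  J1: C=6, d=28 → on time
  J2: C=16, d=21 → on time
  J3: C=25, d=32 → on time
  J4: C=36, d=17 → TARDY
  J5: C=47, d=40 → TARDY
  J6: C=59, d=36 → TARDY
  J7: C=64, d=23 → TARDY
  J8: C=77, d=42 → TARDY
Tardy jobs: J4, J5, J6, J7, J8
Count = 5
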